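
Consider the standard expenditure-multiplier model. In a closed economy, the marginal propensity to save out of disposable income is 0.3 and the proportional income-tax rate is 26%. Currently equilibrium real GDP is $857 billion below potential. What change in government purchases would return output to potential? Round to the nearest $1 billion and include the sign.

MPC = 1 − MPS = 1 − 0.3 = 0.7.
Spending multiplier = 1/(1 − c(1−t)) = 1/(1 − 0.7×0.74) = 1/0.482 ≈ 2.075.
Need ΔY = +$857 billion, so ΔG = ΔY/k = (+$857 billion) × 0.482 ≈ +$413 billion.
The government should increase government purchases by $413 billion.

+$413 billion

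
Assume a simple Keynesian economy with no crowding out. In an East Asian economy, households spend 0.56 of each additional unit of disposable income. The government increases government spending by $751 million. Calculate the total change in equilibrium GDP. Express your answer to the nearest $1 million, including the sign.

+$1,707 million

Spending multiplier = 1/(1 − MPC) = 1/(1 − 0.56) = 1/0.44 ≈ 2.273.
ΔY = k × ΔG = (+$751 million) / 0.44 ≈ +$1,707 million.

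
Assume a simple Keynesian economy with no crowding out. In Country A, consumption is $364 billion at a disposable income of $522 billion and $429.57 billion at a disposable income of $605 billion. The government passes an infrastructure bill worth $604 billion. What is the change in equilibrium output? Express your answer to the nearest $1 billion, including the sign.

MPC = ΔC/ΔYd = (429.57 − 364)/(605 − 522) = 65.57/83 = 0.79.
Expenditure multiplier = 1/(1 − MPC) = 1/(1 − 0.79) = 1/0.21 ≈ 4.762.
ΔY = k × ΔG = (+$604 billion) / 0.21 ≈ +$2,876 billion.

+$2,876 billion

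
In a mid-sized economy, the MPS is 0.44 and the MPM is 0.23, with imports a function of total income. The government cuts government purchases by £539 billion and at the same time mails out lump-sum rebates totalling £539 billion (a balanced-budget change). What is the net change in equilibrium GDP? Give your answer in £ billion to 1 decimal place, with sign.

−£354.0 billion

MPC = 1 − MPS = 1 − 0.44 = 0.56.
Expenditure multiplier = 1/(1 − c + m) = 1/(1 − 0.56 + 0.23) = 1/0.67 ≈ 1.493.
ΔG contributes k·ΔG = (−£539 billion) / 0.67 ≈ −£804.5 billion.
ΔT of −£539 billion changes first-round spending by −c·ΔT = +£301.84 billion, contributing k·(−c·ΔT) = (+£301.84 billion) / 0.67 ≈ +£450.5 billion.
Net ΔY = k(ΔG − c·ΔT) = (−£237.16 billion) / 0.67 ≈ −£354 billion.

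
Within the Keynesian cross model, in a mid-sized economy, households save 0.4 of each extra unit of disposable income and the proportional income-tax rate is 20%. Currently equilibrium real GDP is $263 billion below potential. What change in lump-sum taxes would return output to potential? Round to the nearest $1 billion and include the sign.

−$228 billion

MPC = 1 − MPS = 1 − 0.4 = 0.6.
Spending multiplier = 1/(1 − c(1−t)) = 1/(1 − 0.6×0.8) = 1/0.52 ≈ 1.923.
Tax multiplier = −c·k = −0.6/0.52 ≈ −1.154. Need ΔY = +$263 billion, so ΔT = ΔY/(−c·k) = −(+$263 billion) × 0.52 / 0.6 ≈ −$228 billion.
The government should cut lump-sum taxes by $228 billion.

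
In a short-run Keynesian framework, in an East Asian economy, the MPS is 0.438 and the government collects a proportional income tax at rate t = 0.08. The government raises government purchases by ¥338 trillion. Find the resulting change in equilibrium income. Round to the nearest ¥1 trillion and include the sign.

MPC = 1 − MPS = 1 − 0.438 = 0.562.
Spending multiplier = 1/(1 − c(1−t)) = 1/(1 − 0.562×0.92) = 1/0.48296 ≈ 2.071.
ΔY = k × ΔG = (+¥338 trillion) / 0.48296 ≈ +¥700 trillion.

+¥700 trillion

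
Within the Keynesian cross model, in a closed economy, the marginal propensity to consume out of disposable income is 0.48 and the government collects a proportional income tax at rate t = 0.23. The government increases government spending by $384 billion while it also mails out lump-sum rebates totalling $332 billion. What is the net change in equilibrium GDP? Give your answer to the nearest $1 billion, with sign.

+$862 billion

Expenditure multiplier = 1/(1 − c(1−t)) = 1/(1 − 0.48×0.77) = 1/0.6304 ≈ 1.586.
ΔG contributes k·ΔG = (+$384 billion) / 0.6304 ≈ +$609.1 billion.
ΔT of −$332 billion changes first-round spending by −c·ΔT = +$159.36 billion, contributing k·(−c·ΔT) = (+$159.36 billion) / 0.6304 ≈ +$252.8 billion.
Net ΔY = k(ΔG − c·ΔT) = (+$543.36 billion) / 0.6304 ≈ +$862 billion.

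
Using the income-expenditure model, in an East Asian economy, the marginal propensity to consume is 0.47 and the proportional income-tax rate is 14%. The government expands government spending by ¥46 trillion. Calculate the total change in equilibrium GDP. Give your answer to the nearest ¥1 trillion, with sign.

Government-spending multiplier = 1/(1 − c(1−t)) = 1/(1 − 0.47×0.86) = 1/0.5958 ≈ 1.678.
ΔY = k × ΔG = (+¥46 trillion) / 0.5958 ≈ +¥77 trillion.

+¥77 trillion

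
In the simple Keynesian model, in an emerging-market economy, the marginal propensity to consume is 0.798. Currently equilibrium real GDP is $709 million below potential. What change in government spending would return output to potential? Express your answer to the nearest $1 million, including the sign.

Spending multiplier = 1/(1 − MPC) = 1/(1 − 0.798) = 1/0.202 ≈ 4.95.
Need ΔY = +$709 million, so ΔG = ΔY/k = (+$709 million) × 0.202 ≈ +$143 million.
The government should increase government spending by $143 million.

+$143 million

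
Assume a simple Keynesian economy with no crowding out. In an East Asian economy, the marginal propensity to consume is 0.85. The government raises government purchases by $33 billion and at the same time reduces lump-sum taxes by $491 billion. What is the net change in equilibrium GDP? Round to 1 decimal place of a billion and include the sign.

+$3,002.3 billion

Expenditure multiplier = 1/(1 − MPC) = 1/(1 − 0.85) = 1/0.15 ≈ 6.667.
ΔG contributes k·ΔG = (+$33 billion) / 0.15 = +$220 billion.
ΔT of −$491 billion changes first-round spending by −c·ΔT = +$417.35 billion, contributing k·(−c·ΔT) = (+$417.35 billion) / 0.15 ≈ +$2,782.3 billion.
Net ΔY = k(ΔG − c·ΔT) = (+$450.35 billion) / 0.15 ≈ +$3,002.3 billion.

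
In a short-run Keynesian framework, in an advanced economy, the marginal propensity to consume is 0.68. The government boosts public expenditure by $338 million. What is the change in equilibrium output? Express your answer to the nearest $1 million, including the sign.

Government-spending multiplier = 1/(1 − MPC) = 1/(1 − 0.68) = 1/0.32 = 3.125.
ΔY = k × ΔG = (+$338 million) / 0.32 ≈ +$1,056 million.

+$1,056 million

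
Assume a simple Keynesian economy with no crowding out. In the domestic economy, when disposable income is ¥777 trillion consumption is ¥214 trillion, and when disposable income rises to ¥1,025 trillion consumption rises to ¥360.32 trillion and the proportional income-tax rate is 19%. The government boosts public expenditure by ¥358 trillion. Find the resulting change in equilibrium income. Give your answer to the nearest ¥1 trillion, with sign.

+¥686 trillion

MPC = ΔC/ΔYd = (360.32 − 214)/(1,025 − 777) = 146.32/248 = 0.59.
Expenditure multiplier = 1/(1 − c(1−t)) = 1/(1 − 0.59×0.81) = 1/0.5221 ≈ 1.915.
ΔY = k × ΔG = (+¥358 trillion) / 0.5221 ≈ +¥686 trillion.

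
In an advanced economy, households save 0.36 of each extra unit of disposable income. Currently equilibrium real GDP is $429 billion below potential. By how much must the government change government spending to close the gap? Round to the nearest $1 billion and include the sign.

+$154 billion

MPC = 1 − MPS = 1 − 0.36 = 0.64.
Spending multiplier = 1/(1 − MPC) = 1/(1 − 0.64) = 1/0.36 ≈ 2.778.
Need ΔY = +$429 billion, so ΔG = ΔY/k = (+$429 billion) × 0.36 ≈ +$154 billion.
The government should increase government spending by $154 billion.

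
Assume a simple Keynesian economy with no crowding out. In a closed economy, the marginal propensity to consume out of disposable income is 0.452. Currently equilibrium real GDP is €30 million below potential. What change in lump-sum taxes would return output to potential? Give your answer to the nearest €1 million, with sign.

Spending multiplier = 1/(1 − MPC) = 1/(1 − 0.452) = 1/0.548 ≈ 1.825.
Tax multiplier = −c·k = −0.452/0.548 ≈ −0.825. Need ΔY = +€30 million, so ΔT = ΔY/(−c·k) = −(+€30 million) × 0.548 / 0.452 ≈ −€36 million.
The government should cut lump-sum taxes by €36 million.

−€36 million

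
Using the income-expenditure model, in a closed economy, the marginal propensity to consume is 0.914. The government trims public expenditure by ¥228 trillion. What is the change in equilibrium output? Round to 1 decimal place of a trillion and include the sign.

Spending multiplier = 1/(1 − MPC) = 1/(1 − 0.914) = 1/0.086 ≈ 11.628.
ΔY = k × ΔG = (−¥228 trillion) / 0.086 ≈ −¥2,651.2 trillion.

−¥2,651.2 trillion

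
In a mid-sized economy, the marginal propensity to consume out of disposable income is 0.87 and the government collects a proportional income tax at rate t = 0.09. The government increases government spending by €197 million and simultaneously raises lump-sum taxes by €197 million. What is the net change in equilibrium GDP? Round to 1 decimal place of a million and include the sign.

+€122.9 million

Expenditure multiplier = 1/(1 − c(1−t)) = 1/(1 − 0.87×0.91) = 1/0.2083 ≈ 4.801.
ΔG contributes k·ΔG = (+€197 million) / 0.2083 ≈ +€945.8 million.
ΔT of +€197 million changes first-round spending by −c·ΔT = −€171.39 million, contributing k·(−c·ΔT) = (−€171.39 million) / 0.2083 ≈ −€822.8 million.
Net ΔY = k(ΔG − c·ΔT) = (+€25.61 million) / 0.2083 ≈ +€122.9 million.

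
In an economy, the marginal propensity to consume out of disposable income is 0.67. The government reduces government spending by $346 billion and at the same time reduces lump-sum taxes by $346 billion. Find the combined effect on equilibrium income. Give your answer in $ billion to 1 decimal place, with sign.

Expenditure multiplier = 1/(1 − MPC) = 1/(1 − 0.67) = 1/0.33 ≈ 3.03.
ΔG contributes k·ΔG = (−$346 billion) / 0.33 ≈ −$1,048.5 billion.
ΔT of −$346 billion changes first-round spending by −c·ΔT = +$231.82 billion, contributing k·(−c·ΔT) = (+$231.82 billion) / 0.33 ≈ +$702.5 billion.
With ΔG = ΔT and no other leakages, the balanced-budget multiplier is 1, so ΔY = ΔG = −$346 billion.

−$346.0 billion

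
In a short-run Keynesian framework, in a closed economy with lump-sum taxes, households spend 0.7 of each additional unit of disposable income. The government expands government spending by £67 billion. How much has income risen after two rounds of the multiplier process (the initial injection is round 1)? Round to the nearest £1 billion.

£114 billion

Round 1 adds ΔG = £67 billion; each later round is MPC = 0.7 times the previous.
After 2 rounds: 67 + 46.9 = ΔG·(1 − c^2)/(1 − c) = 67 × (1 − 0.49)/0.3 ≈ £114 billion.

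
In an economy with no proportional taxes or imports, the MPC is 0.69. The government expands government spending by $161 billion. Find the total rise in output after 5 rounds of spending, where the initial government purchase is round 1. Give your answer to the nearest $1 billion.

Round 1 adds ΔG = $161 billion; each later round is MPC = 0.69 times the previous.
After 5 rounds: 161 + 111.09 + 76.6521 + 52.889949 + 36.49406481 = ΔG·(1 − c^5)/(1 − c) = 161 × (1 − 0.1564031349)/0.31 ≈ $438 billion.

$438 billion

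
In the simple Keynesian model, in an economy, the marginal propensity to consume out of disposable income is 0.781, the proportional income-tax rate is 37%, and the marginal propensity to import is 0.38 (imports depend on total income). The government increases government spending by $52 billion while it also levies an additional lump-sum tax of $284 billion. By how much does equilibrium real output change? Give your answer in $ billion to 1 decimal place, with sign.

Expenditure multiplier = 1/(1 − c(1−t) + m) = 1/(1 − 0.781×0.63 + 0.38) = 1/0.88797 ≈ 1.126.
ΔG contributes k·ΔG = (+$52 billion) / 0.88797 ≈ +$58.6 billion.
ΔT of +$284 billion changes first-round spending by −c·ΔT = −$221.804 billion, contributing k·(−c·ΔT) = (−$221.804 billion) / 0.88797 ≈ −$249.8 billion.
Net ΔY = k(ΔG − c·ΔT) = (−$169.804 billion) / 0.88797 ≈ −$191.2 billion.

−$191.2 billion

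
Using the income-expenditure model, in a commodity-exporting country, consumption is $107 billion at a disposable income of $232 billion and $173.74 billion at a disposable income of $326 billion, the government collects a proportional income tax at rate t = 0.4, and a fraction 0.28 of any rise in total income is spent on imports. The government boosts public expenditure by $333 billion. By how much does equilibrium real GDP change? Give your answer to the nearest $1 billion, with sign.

+$390 billion

MPC = ΔC/ΔYd = (173.74 − 107)/(326 − 232) = 66.74/94 = 0.71.
Spending multiplier = 1/(1 − c(1−t) + m) = 1/(1 − 0.71×0.6 + 0.28) = 1/0.854 ≈ 1.171.
ΔY = k × ΔG = (+$333 billion) / 0.854 ≈ +$390 billion.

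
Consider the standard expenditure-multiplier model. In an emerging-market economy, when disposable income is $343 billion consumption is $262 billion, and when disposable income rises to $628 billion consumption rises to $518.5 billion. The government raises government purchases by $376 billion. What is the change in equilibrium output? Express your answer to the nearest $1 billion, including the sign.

+$3,760 billion

MPC = ΔC/ΔYd = (518.5 − 262)/(628 − 343) = 256.5/285 = 0.9.
Expenditure multiplier = 1/(1 − MPC) = 1/(1 − 0.9) = 1/0.1 = 10.
ΔY = k × ΔG = (+$376 billion) / 0.1 = +$3,760 billion.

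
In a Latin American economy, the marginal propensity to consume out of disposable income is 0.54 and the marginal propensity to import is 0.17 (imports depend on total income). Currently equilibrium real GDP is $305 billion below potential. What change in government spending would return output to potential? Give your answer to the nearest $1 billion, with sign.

Spending multiplier = 1/(1 − c + m) = 1/(1 − 0.54 + 0.17) = 1/0.63 ≈ 1.587.
Need ΔY = +$305 billion, so ΔG = ΔY/k = (+$305 billion) × 0.63 ≈ +$192 billion.
The government should increase government spending by $192 billion.

+$192 billion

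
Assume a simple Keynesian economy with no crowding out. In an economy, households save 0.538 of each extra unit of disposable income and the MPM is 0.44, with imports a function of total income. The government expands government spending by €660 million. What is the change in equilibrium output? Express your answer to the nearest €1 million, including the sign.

MPC = 1 − MPS = 1 − 0.538 = 0.462.
Spending multiplier = 1/(1 − c + m) = 1/(1 − 0.462 + 0.44) = 1/0.978 ≈ 1.022.
ΔY = k × ΔG = (+€660 million) / 0.978 ≈ +€675 million.

+€675 million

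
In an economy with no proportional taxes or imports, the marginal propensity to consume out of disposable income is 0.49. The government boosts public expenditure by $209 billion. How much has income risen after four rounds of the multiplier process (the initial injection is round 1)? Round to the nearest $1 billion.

Round 1 adds ΔG = $209 billion; each later round is MPC = 0.49 times the previous.
After 4 rounds: 209 + 102.41 + 50.1809 + 24.588641 = ΔG·(1 − c^4)/(1 − c) = 209 × (1 − 0.05764801)/0.51 ≈ $386 billion.

$386 billion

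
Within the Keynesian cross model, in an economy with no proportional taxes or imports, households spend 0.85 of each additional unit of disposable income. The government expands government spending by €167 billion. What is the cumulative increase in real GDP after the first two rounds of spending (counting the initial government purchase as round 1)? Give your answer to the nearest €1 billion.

Round 1 adds ΔG = €167 billion; each later round is MPC = 0.85 times the previous.
After 2 rounds: 167 + 141.95 = ΔG·(1 − c^2)/(1 − c) = 167 × (1 − 0.7225)/0.15 ≈ €309 billion.

€309 billion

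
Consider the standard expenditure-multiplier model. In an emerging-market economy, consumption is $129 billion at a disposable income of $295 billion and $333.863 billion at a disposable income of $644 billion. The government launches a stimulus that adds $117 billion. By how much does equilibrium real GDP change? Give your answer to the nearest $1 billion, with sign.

+$283 billion

MPC = ΔC/ΔYd = (333.863 − 129)/(644 − 295) = 204.863/349 = 0.587.
Spending multiplier = 1/(1 − MPC) = 1/(1 − 0.587) = 1/0.413 ≈ 2.421.
ΔY = k × ΔG = (+$117 billion) / 0.413 ≈ +$283 billion.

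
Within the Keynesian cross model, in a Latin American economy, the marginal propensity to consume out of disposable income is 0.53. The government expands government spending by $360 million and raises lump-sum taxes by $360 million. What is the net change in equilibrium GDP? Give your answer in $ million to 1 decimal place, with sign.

Expenditure multiplier = 1/(1 − MPC) = 1/(1 − 0.53) = 1/0.47 ≈ 2.128.
ΔG contributes k·ΔG = (+$360 million) / 0.47 ≈ +$766 million.
ΔT of +$360 million changes first-round spending by −c·ΔT = −$190.8 million, contributing k·(−c·ΔT) = (−$190.8 million) / 0.47 ≈ −$406 million.
With ΔG = ΔT and no other leakages, the balanced-budget multiplier is 1, so ΔY = ΔG = +$360 million.

+$360.0 million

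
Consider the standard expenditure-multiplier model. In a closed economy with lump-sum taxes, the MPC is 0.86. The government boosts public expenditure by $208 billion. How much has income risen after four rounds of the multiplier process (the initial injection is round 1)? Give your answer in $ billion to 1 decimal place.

$673.0 billion

Round 1 adds ΔG = $208 billion; each later round is MPC = 0.86 times the previous.
After 4 rounds: 208 + 178.88 + 153.8368 + 132.299648 = ΔG·(1 − c^4)/(1 − c) = 208 × (1 − 0.54700816)/0.14 ≈ $673 billion.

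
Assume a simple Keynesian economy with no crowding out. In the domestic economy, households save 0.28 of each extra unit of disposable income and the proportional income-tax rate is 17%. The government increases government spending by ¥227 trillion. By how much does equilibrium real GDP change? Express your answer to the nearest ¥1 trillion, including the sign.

MPC = 1 − MPS = 1 − 0.28 = 0.72.
Government-spending multiplier = 1/(1 − c(1−t)) = 1/(1 − 0.72×0.83) = 1/0.4024 ≈ 2.485.
ΔY = k × ΔG = (+¥227 trillion) / 0.4024 ≈ +¥564 trillion.

+¥564 trillion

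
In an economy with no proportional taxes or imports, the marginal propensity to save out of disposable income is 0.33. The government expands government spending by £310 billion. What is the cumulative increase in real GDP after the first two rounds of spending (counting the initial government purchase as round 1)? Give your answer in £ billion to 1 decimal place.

£517.7 billion

MPC = 1 − MPS = 1 − 0.33 = 0.67.
Round 1 adds ΔG = £310 billion; each later round is MPC = 0.67 times the previous.
After 2 rounds: 310 + 207.7 = ΔG·(1 − c^2)/(1 − c) = 310 × (1 − 0.4489)/0.33 = £517.7 billion.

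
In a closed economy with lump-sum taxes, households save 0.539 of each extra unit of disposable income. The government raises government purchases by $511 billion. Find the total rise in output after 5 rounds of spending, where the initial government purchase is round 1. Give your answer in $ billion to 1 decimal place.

MPC = 1 − MPS = 1 − 0.539 = 0.461.
Round 1 adds ΔG = $511 billion; each later round is MPC = 0.461 times the previous.
After 5 rounds: 511 + 235.571 + 108.598231 + 50.063784491 + 23.079404650351 = ΔG·(1 − c^5)/(1 − c) = 511 × (1 − 0.020821145878301)/0.539 ≈ $928.3 billion.

$928.3 billion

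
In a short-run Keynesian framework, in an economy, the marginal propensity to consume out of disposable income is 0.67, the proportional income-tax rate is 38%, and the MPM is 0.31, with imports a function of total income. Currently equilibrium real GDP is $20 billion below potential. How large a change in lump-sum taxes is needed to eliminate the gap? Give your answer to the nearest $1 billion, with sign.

−$27 billion

Spending multiplier = 1/(1 − c(1−t) + m) = 1/(1 − 0.67×0.62 + 0.31) = 1/0.8946 ≈ 1.118.
Tax multiplier = −c·k = −0.67/0.8946 ≈ −0.749. Need ΔY = +$20 billion, so ΔT = ΔY/(−c·k) = −(+$20 billion) × 0.8946 / 0.67 ≈ −$27 billion.
The government should cut lump-sum taxes by $27 billion.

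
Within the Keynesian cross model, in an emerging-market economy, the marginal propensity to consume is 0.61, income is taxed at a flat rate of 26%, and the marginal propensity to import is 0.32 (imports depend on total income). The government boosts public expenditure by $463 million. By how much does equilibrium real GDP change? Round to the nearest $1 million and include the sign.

+$533 million

Expenditure multiplier = 1/(1 − c(1−t) + m) = 1/(1 − 0.61×0.74 + 0.32) = 1/0.8686 ≈ 1.151.
ΔY = k × ΔG = (+$463 million) / 0.8686 ≈ +$533 million.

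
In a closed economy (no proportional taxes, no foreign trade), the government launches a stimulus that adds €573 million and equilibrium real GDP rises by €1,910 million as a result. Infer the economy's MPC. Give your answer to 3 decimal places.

0.700

Implied spending multiplier k = ΔY/ΔG = 1,910/573 ≈ 3.3333.
Since k = 1/(1 − MPC), MPC = 1 − 1/k = 1 − ΔG/ΔY = 1 − 573/1,910 = 0.700.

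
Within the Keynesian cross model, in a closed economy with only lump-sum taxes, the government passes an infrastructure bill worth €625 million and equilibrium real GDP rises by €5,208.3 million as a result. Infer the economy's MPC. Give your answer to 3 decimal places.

Implied spending multiplier k = ΔY/ΔG = 5,208.3/625 ≈ 8.3333.
Since k = 1/(1 − MPC), MPC = 1 − 1/k = 1 − ΔG/ΔY = 1 − 625/5,208.3 ≈ 0.880.

0.880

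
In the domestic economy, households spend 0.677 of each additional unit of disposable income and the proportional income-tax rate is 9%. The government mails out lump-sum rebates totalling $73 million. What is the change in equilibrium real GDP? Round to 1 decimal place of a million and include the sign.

A lump-sum tax change of −$73 million shifts disposable income by +$73 million; first-round consumption changes by −c × ΔT = −0.677 × (−$73 million) = +$49.421 million.
Expenditure multiplier = 1/(1 − c(1−t)) = 1/(1 − 0.677×0.91) = 1/0.38393 ≈ 2.605.
The tax multiplier is −c × k ≈ −1.763, so ΔY = k × (−c·ΔT) = (+$49.421 million) / 0.38393 ≈ +$128.7 million.

+$128.7 million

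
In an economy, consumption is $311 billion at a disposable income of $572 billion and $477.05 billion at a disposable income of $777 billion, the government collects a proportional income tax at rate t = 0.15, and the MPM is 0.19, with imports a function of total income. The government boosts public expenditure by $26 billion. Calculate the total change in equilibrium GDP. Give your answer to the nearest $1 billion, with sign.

+$52 billion

MPC = ΔC/ΔYd = (477.05 − 311)/(777 − 572) = 166.05/205 = 0.81.
Spending multiplier = 1/(1 − c(1−t) + m) = 1/(1 − 0.81×0.85 + 0.19) = 1/0.5015 ≈ 1.994.
ΔY = k × ΔG = (+$26 billion) / 0.5015 ≈ +$52 billion.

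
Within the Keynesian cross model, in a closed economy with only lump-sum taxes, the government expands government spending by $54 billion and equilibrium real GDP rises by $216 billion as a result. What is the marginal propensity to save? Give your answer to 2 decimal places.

Implied spending multiplier k = ΔY/ΔG = 216/54 = 4.
Since k = 1/(1 − MPC), MPC = 1 − 1/k = 1 − ΔG/ΔY = 1 − 54/216 = 0.75.
MPS = 1 − MPC = 0.25.

0.25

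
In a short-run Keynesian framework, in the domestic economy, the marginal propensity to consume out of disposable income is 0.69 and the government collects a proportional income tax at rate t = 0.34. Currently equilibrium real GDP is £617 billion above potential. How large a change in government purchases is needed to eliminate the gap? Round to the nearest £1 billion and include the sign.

Spending multiplier = 1/(1 − c(1−t)) = 1/(1 − 0.69×0.66) = 1/0.5446 ≈ 1.836.
Need ΔY = −£617 billion, so ΔG = ΔY/k = (−£617 billion) × 0.5446 ≈ −£336 billion.
The government should cut government purchases by £336 billion.

−£336 billion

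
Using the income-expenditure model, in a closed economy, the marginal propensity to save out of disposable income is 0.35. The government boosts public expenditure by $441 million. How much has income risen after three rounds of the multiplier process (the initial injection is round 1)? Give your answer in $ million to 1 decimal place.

$914.0 million

MPC = 1 − MPS = 1 − 0.35 = 0.65.
Round 1 adds ΔG = $441 million; each later round is MPC = 0.65 times the previous.
After 3 rounds: 441 + 286.65 + 186.3225 = ΔG·(1 − c^3)/(1 − c) = 441 × (1 − 0.274625)/0.35 ≈ $914 million.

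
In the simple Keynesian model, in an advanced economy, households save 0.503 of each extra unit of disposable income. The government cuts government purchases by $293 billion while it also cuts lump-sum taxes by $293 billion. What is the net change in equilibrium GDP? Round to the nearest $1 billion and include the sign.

−$293 billion

MPC = 1 − MPS = 1 − 0.503 = 0.497.
Expenditure multiplier = 1/(1 − MPC) = 1/(1 − 0.497) = 1/0.503 ≈ 1.988.
ΔG contributes k·ΔG = (−$293 billion) / 0.503 ≈ −$582.5 billion.
ΔT of −$293 billion changes first-round spending by −c·ΔT = +$145.621 billion, contributing k·(−c·ΔT) = (+$145.621 billion) / 0.503 ≈ +$289.5 billion.
With ΔG = ΔT and no other leakages, the balanced-budget multiplier is 1, so ΔY = ΔG = −$293 billion.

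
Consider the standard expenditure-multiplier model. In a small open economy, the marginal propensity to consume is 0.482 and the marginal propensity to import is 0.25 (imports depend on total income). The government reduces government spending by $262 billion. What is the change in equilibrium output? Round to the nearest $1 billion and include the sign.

−$341 billion

Spending multiplier = 1/(1 − c + m) = 1/(1 − 0.482 + 0.25) = 1/0.768 ≈ 1.302.
ΔY = k × ΔG = (−$262 billion) / 0.768 ≈ −$341 billion.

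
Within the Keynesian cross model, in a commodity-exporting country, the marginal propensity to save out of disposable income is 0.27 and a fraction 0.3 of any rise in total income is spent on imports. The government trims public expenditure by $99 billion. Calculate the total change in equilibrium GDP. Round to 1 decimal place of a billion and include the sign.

MPC = 1 − MPS = 1 − 0.27 = 0.73.
Government-spending multiplier = 1/(1 − c + m) = 1/(1 − 0.73 + 0.3) = 1/0.57 ≈ 1.754.
ΔY = k × ΔG = (−$99 billion) / 0.57 ≈ −$173.7 billion.

−$173.7 billion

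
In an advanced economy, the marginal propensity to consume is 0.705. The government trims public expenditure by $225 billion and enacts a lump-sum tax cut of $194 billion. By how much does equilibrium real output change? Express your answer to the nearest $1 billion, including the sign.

−$299 billion

Expenditure multiplier = 1/(1 − MPC) = 1/(1 − 0.705) = 1/0.295 ≈ 3.39.
ΔG contributes k·ΔG = (−$225 billion) / 0.295 ≈ −$762.7 billion.
ΔT of −$194 billion changes first-round spending by −c·ΔT = +$136.77 billion, contributing k·(−c·ΔT) = (+$136.77 billion) / 0.295 ≈ +$463.6 billion.
Net ΔY = k(ΔG − c·ΔT) = (−$88.23 billion) / 0.295 ≈ −$299 billion.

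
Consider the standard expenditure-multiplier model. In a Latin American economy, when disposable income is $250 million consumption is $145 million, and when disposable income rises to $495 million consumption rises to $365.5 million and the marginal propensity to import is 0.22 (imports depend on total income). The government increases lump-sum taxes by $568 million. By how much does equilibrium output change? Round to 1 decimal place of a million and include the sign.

MPC = ΔC/ΔYd = (365.5 − 145)/(495 − 250) = 220.5/245 = 0.9.
A lump-sum tax change of +$568 million shifts disposable income by −$568 million; first-round consumption changes by −c × ΔT = −0.9 × (+$568 million) = −$511.2 million.
Expenditure multiplier = 1/(1 − c + m) = 1/(1 − 0.9 + 0.22) = 1/0.32 = 3.125.
The tax multiplier is −c × k ≈ −2.813, so ΔY = k × (−c·ΔT) = (−$511.2 million) / 0.32 = −$1,597.5 million.

−$1,597.5 million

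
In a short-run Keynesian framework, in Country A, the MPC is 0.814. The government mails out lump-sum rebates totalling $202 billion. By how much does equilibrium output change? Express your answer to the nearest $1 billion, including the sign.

A lump-sum tax change of −$202 billion shifts disposable income by +$202 billion; first-round consumption changes by −c × ΔT = −0.814 × (−$202 billion) = +$164.428 billion.
Expenditure multiplier = 1/(1 − MPC) = 1/(1 − 0.814) = 1/0.186 ≈ 5.376.
The tax multiplier is −c × k ≈ −4.376, so ΔY = k × (−c·ΔT) = (+$164.428 billion) / 0.186 ≈ +$884 billion.

+$884 billion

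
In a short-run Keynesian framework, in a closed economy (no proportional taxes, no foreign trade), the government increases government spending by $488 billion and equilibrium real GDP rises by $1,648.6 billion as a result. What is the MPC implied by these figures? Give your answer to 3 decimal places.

0.704

Implied spending multiplier k = ΔY/ΔG = 1,648.6/488 ≈ 3.3783.
Since k = 1/(1 − MPC), MPC = 1 − 1/k = 1 − ΔG/ΔY = 1 − 488/1,648.6 ≈ 0.704.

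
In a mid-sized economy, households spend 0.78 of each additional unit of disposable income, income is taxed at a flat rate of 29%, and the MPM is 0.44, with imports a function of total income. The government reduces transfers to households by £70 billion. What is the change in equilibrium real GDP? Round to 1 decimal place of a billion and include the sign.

The transfer change shifts disposable income by −£70 billion, so first-round consumption changes by c·ΔTR = 0.78 × (−£70 billion) = −£54.6 billion.
Expenditure multiplier = 1/(1 − c(1−t) + m) = 1/(1 − 0.78×0.71 + 0.44) = 1/0.8862 ≈ 1.128.
The transfer multiplier is c × k ≈ 0.88, so ΔY = k × (c·ΔTR) = (−£54.6 billion) / 0.8862 ≈ −£61.6 billion.

−£61.6 billion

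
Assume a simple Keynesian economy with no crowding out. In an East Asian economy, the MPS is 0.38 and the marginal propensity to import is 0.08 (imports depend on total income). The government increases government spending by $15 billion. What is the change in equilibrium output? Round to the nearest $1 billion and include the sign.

+$33 billion

MPC = 1 − MPS = 1 − 0.38 = 0.62.
Expenditure multiplier = 1/(1 − c + m) = 1/(1 − 0.62 + 0.08) = 1/0.46 ≈ 2.174.
ΔY = k × ΔG = (+$15 billion) / 0.46 ≈ +$33 billion.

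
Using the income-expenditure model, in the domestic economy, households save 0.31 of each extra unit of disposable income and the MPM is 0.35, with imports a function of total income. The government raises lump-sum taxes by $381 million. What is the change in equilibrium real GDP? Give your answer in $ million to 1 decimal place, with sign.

MPC = 1 − MPS = 1 − 0.31 = 0.69.
A lump-sum tax change of +$381 million shifts disposable income by −$381 million; first-round consumption changes by −c × ΔT = −0.69 × (+$381 million) = −$262.89 million.
Expenditure multiplier = 1/(1 − c + m) = 1/(1 − 0.69 + 0.35) = 1/0.66 ≈ 1.515.
The tax multiplier is −c × k ≈ −1.045, so ΔY = k × (−c·ΔT) = (−$262.89 million) / 0.66 ≈ −$398.3 million.

−$398.3 million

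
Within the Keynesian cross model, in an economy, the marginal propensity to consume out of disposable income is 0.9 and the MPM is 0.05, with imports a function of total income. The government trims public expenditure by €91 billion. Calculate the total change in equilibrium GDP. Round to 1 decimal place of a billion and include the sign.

Government-spending multiplier = 1/(1 − c + m) = 1/(1 − 0.9 + 0.05) = 1/0.15 ≈ 6.667.
ΔY = k × ΔG = (−€91 billion) / 0.15 ≈ −€606.7 billion.

−€606.7 billion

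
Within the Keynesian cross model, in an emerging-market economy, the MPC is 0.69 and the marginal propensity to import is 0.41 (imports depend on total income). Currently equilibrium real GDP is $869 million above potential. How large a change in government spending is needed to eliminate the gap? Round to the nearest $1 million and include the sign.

Spending multiplier = 1/(1 − c + m) = 1/(1 − 0.69 + 0.41) = 1/0.72 ≈ 1.389.
Need ΔY = −$869 million, so ΔG = ΔY/k = (−$869 million) × 0.72 ≈ −$626 million.
The government should cut government spending by $626 million.

−$626 million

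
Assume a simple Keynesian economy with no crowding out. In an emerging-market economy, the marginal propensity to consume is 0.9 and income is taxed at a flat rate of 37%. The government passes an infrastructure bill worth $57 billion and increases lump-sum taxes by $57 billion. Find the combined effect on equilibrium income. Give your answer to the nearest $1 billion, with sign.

+$13 billion

Expenditure multiplier = 1/(1 − c(1−t)) = 1/(1 − 0.9×0.63) = 1/0.433 ≈ 2.309.
ΔG contributes k·ΔG = (+$57 billion) / 0.433 ≈ +$131.6 billion.
ΔT of +$57 billion changes first-round spending by −c·ΔT = −$51.3 billion, contributing k·(−c·ΔT) = (−$51.3 billion) / 0.433 ≈ −$118.5 billion.
Net ΔY = k(ΔG − c·ΔT) = (+$5.7 billion) / 0.433 ≈ +$13 billion.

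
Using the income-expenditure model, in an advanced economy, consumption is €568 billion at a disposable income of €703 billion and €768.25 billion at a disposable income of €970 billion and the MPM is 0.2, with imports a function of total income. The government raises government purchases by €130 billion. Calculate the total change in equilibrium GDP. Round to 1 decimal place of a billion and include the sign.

MPC = ΔC/ΔYd = (768.25 − 568)/(970 − 703) = 200.25/267 = 0.75.
Spending multiplier = 1/(1 − c + m) = 1/(1 − 0.75 + 0.2) = 1/0.45 ≈ 2.222.
ΔY = k × ΔG = (+€130 billion) / 0.45 ≈ +€288.9 billion.

+€288.9 billion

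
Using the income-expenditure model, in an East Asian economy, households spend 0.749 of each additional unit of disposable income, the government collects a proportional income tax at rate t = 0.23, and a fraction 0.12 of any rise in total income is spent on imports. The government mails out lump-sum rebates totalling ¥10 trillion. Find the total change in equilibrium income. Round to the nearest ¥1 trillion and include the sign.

+¥14 trillion

A lump-sum tax change of −¥10 trillion shifts disposable income by +¥10 trillion; first-round consumption changes by −c × ΔT = −0.749 × (−¥10 trillion) = +¥7.49 trillion.
Expenditure multiplier = 1/(1 − c(1−t) + m) = 1/(1 − 0.749×0.77 + 0.12) = 1/0.54327 ≈ 1.841.
The tax multiplier is −c × k ≈ −1.379, so ΔY = k × (−c·ΔT) = (+¥7.49 trillion) / 0.54327 ≈ +¥14 trillion.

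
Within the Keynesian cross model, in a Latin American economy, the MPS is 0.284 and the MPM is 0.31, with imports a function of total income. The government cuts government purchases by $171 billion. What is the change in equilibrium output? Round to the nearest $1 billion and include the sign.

MPC = 1 − MPS = 1 − 0.284 = 0.716.
Spending multiplier = 1/(1 − c + m) = 1/(1 − 0.716 + 0.31) = 1/0.594 ≈ 1.684.
ΔY = k × ΔG = (−$171 billion) / 0.594 ≈ −$288 billion.

−$288 billion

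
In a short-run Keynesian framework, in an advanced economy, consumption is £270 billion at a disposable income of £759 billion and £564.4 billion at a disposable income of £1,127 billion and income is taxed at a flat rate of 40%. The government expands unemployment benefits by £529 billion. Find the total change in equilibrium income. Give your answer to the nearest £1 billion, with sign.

+£814 billion

MPC = ΔC/ΔYd = (564.4 − 270)/(1,127 − 759) = 294.4/368 = 0.8.
The transfer change shifts disposable income by +£529 billion, so first-round consumption changes by c·ΔTR = 0.8 × (+£529 billion) = +£423.2 billion.
Expenditure multiplier = 1/(1 − c(1−t)) = 1/(1 − 0.8×0.6) = 1/0.52 ≈ 1.923.
The transfer multiplier is c × k ≈ 1.538, so ΔY = k × (c·ΔTR) = (+£423.2 billion) / 0.52 ≈ +£814 billion.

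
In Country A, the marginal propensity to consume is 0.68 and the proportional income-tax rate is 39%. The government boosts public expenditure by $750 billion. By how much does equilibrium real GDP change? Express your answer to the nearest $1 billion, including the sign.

Spending multiplier = 1/(1 − c(1−t)) = 1/(1 − 0.68×0.61) = 1/0.5852 ≈ 1.709.
ΔY = k × ΔG = (+$750 billion) / 0.5852 ≈ +$1,282 billion.

+$1,282 billion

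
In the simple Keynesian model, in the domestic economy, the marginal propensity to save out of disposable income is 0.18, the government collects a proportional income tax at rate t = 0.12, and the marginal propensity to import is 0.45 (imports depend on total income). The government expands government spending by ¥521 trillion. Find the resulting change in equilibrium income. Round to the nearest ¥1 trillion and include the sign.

MPC = 1 − MPS = 1 − 0.18 = 0.82.
Expenditure multiplier = 1/(1 − c(1−t) + m) = 1/(1 − 0.82×0.88 + 0.45) = 1/0.7284 ≈ 1.373.
ΔY = k × ΔG = (+¥521 trillion) / 0.7284 ≈ +¥715 trillion.

+¥715 trillion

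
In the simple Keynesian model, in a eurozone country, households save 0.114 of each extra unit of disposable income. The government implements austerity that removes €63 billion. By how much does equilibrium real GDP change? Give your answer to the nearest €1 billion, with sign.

−€553 billion

MPC = 1 − MPS = 1 − 0.114 = 0.886.
Spending multiplier = 1/(1 − MPC) = 1/(1 − 0.886) = 1/0.114 ≈ 8.772.
ΔY = k × ΔG = (−€63 billion) / 0.114 ≈ −€553 billion.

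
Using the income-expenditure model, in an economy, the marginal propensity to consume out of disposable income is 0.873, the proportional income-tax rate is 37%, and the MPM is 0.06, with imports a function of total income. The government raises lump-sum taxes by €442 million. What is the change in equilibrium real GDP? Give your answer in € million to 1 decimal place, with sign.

−€756.6 million

A lump-sum tax change of +€442 million shifts disposable income by −€442 million; first-round consumption changes by −c × ΔT = −0.873 × (+€442 million) = −€385.866 million.
Expenditure multiplier = 1/(1 − c(1−t) + m) = 1/(1 − 0.873×0.63 + 0.06) = 1/0.51001 ≈ 1.961.
The tax multiplier is −c × k ≈ −1.712, so ΔY = k × (−c·ΔT) = (−€385.866 million) / 0.51001 ≈ −€756.6 million.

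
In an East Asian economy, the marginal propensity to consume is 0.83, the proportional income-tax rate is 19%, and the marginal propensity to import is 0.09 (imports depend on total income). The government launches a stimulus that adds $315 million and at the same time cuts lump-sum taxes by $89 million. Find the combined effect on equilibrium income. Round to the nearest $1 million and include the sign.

+$931 million

Expenditure multiplier = 1/(1 − c(1−t) + m) = 1/(1 − 0.83×0.81 + 0.09) = 1/0.4177 ≈ 2.394.
ΔG contributes k·ΔG = (+$315 million) / 0.4177 ≈ +$754.1 million.
ΔT of −$89 million changes first-round spending by −c·ΔT = +$73.87 million, contributing k·(−c·ΔT) = (+$73.87 million) / 0.4177 ≈ +$176.8 million.
Net ΔY = k(ΔG − c·ΔT) = (+$388.87 million) / 0.4177 ≈ +$931 million.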